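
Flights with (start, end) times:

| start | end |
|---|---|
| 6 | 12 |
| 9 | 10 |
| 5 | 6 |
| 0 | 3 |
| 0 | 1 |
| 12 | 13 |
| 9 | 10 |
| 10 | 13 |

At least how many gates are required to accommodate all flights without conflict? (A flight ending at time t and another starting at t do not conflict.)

3

Events (time:±→running): 0:+→1 0:+→2 1:-→1 3:-→0 5:+→1 6:-→0 6:+→1 9:+→2 9:+→3 … peak 3.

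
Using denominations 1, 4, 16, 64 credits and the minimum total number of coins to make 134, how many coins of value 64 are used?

Greedy: take as many of the largest coin as possible, then repeat with the remainder.
134 = 2×64 + 1×4 + 2×1
Count of 64: 2

2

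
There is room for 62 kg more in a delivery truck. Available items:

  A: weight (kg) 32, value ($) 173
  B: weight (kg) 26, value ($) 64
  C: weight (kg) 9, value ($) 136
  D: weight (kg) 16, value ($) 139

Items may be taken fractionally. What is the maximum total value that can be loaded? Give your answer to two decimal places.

460.31

Order: C (136/9=15.11) > D (139/16=8.69) > A (173/32=5.41) > B (64/26=2.46)
Fill: take C (9 @ 136) → take D (16 @ 139) → take A (32 @ 173) → take 5/26 of B → 12.31; 62/62 used.
Total value = 460.31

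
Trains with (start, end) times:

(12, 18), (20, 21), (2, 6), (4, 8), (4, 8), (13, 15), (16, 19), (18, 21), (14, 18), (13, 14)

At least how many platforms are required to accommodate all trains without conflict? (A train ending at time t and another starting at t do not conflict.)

3

Count concurrent intervals with a sweep; the peak is the room count.
Events (time:±→running): 2:+→1 4:+→2 4:+→3 … peak 3.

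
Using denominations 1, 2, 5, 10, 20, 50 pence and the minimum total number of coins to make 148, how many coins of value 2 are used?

Greedy: take as many of the largest coin as possible, then repeat with the remainder.
148 = 2×50 + 2×20 + 1×5 + 1×2 + 1×1
Count of 2: 1

1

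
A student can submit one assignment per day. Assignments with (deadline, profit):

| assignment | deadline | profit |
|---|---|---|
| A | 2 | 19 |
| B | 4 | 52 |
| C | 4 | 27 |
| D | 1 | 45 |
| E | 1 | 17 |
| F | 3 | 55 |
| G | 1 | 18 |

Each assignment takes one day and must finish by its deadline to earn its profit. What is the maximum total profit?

179

By profit: F(d3,55), B(d4,52), D(d1,45), C(d4,27), A(d2,19), G(d1,18), E(d1,17)
F→slot 3; B→slot 4; D→slot 1; C→slot 2; A skipped; G skipped; E skipped.
Profit = 45 + 27 + 55 + 52 = 179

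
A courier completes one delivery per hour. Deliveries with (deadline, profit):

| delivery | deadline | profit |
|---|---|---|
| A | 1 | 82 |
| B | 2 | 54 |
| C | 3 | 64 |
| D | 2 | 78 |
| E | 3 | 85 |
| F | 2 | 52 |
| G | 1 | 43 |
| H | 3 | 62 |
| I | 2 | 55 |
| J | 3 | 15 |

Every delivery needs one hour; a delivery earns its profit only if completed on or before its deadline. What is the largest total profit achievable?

245

Take jobs in profit order; each goes to the latest open slot no later than its deadline.
Profit order: E=85 A=82 D=78 C=64 H=62 I=55 B=54 F=52 G=43 J=15
Assign: E→slot 3, A→slot 1, D→slot 2, C skipped, H skipped, I skipped, B skipped, F skipped, G skipped, J skipped.
Slots: [1:A] [2:D] [3:E]
Profit = 82 + 78 + 85 = 245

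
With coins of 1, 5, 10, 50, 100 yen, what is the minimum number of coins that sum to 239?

Use the largest denomination that fits, subtract, and repeat.
239 = 2×100 + 3×10 + 1×5 + 4×1
Total coins = 2 + 3 + 1 + 4 = 10

10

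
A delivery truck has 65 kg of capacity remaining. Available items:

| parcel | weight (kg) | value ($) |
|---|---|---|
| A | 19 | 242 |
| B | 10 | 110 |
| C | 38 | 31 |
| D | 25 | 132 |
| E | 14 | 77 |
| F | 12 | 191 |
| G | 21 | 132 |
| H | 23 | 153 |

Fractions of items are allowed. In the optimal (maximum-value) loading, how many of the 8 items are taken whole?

4

Ratios (sorted): F 15.92, A 12.74, B 11.00, H 6.65, G 6.29, E 5.50, D 5.28, C 0.82
take F (12 @ 191); take A (19 @ 242); take B (10 @ 110); take H (23 @ 153); take 1/21 of G → 6.29. Capacity used 65/65.
4 item(s) taken whole; one partial (take 1/21 of G).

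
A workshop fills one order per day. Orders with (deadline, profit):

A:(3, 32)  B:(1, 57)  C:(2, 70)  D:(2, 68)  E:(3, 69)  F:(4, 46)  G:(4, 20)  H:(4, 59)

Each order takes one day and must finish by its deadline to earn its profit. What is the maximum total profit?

Sort by profit descending; place each in the latest free slot ≤ its deadline.
Profit order: C=70 E=69 D=68 H=59 B=57 F=46 A=32 G=20
Assign: C→slot 2, E→slot 3, D→slot 1, H→slot 4, B skipped, F skipped, A skipped, G skipped.
Slots: [1:D] [2:C] [3:E] [4:H]
Profit = 68 + 70 + 69 + 59 = 266

266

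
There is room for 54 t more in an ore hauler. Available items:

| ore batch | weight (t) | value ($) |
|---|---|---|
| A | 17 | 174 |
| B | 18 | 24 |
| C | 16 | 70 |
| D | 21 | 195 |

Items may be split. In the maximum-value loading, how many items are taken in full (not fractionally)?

3

Sort by value per unit weight and fill in that order.
Order: A (174/17=10.24) > D (195/21=9.29) > C (70/16=4.38) > B (24/18=1.33)
Fill: take A (17 @ 174) → take D (21 @ 195) → take C (16 @ 70); 54/54 used.
3 item(s) taken whole.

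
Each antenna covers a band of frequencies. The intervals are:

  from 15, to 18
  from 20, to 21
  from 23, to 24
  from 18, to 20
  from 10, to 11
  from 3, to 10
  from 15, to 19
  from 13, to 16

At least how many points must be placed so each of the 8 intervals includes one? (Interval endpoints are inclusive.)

4

By right end: [3,10]  [10,11]  [13,16]  [15,18]  [15,19]  [18,20]  [20,21]  [23,24]
[3,10] uncovered → point at 10; [13,16] uncovered → point at 16; [18,20] uncovered → point at 20; [23,24] uncovered → point at 24.
Points: 10, 16, 20, 24 (4 total).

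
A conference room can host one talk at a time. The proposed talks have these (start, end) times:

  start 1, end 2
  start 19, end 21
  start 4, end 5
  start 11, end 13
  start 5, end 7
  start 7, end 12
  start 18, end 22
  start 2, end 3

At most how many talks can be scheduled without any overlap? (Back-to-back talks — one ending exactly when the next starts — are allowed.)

6

Greedy by earliest finish: after sorting by end time, pick each interval compatible with the last pick.
Sorted by end: (1,2)  (2,3)  (4,5)  (5,7)  (7,12)  (11,13)  (19,21)  (18,22)
take (1,2); take (2,3); take (4,5); take (5,7); take (7,12); skip (11,13); take (19,21).
Selected 6 talks.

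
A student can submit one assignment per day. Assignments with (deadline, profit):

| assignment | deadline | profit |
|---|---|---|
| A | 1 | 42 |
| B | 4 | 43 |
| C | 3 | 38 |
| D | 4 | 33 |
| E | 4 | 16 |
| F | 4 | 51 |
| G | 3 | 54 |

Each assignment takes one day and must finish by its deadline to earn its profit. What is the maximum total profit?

190

By profit: G(d3,54), F(d4,51), B(d4,43), A(d1,42), C(d3,38), D(d4,33), E(d4,16)
G→slot 3; F→slot 4; B→slot 2; A→slot 1; C skipped; D skipped; E skipped.
Profit = 42 + 43 + 54 + 51 = 190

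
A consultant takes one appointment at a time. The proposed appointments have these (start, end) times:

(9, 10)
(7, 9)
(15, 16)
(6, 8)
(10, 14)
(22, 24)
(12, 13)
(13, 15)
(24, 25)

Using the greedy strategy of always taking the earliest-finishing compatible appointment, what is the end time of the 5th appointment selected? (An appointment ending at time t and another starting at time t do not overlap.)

16

Sorted by end: (6,8)  (7,9)  (9,10)  (12,13)  (10,14)  (13,15)  (15,16)  (22,24)  (24,25)
take (6,8); take (9,10); take (12,13); take (13,15); take (15,16); take (22,24); take (24,25).
Selected: (6,8) (9,10) (12,13) (13,15) (15,16) (22,24) (24,25)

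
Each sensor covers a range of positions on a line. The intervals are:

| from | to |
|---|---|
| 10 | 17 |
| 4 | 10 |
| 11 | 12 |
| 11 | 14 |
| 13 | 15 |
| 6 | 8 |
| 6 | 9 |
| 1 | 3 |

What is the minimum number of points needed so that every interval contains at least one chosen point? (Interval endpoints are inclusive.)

4

By right end: [1,3]  [6,8]  [6,9]  [4,10]  [11,12]  [11,14]  [13,15]  [10,17]
[1,3] uncovered → point at 3; [6,8] uncovered → point at 8; [11,12] uncovered → point at 12; [13,15] uncovered → point at 15.
Points: 3, 8, 12, 15 (4 total).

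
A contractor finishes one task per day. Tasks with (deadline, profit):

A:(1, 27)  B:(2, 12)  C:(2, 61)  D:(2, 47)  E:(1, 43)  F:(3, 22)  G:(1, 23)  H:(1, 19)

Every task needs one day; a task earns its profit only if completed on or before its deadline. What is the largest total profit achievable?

130

By profit: C(d2,61), D(d2,47), E(d1,43), A(d1,27), G(d1,23), F(d3,22), H(d1,19), B(d2,12)
C→slot 2; D→slot 1; E skipped; A skipped; G skipped; F→slot 3; H skipped; B skipped.
Profit = 47 + 61 + 22 = 130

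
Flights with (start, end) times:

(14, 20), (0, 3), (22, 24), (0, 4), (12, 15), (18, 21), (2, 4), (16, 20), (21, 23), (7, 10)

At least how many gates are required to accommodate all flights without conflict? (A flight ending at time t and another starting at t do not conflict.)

3

Count concurrent intervals with a sweep; the peak is the room count.
starts: [0, 0, 2, 7, 12, 14, 16, 18, 21, 22]
ends:   [3, 4, 4, 10, 15, 20, 20, 21, 23, 24]
s0→1 s0→2 s2→3  — peak 3.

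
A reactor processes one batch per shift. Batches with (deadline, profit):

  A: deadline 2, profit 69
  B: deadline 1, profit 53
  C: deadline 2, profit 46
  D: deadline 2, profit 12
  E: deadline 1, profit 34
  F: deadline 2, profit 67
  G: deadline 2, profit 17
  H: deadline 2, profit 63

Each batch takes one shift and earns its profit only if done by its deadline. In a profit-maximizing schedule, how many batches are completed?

2

Sort by profit descending; place each in the latest free slot ≤ its deadline.
Profit order: A=69 F=67 H=63 B=53 C=46 E=34 G=17 D=12
Assign: A→slot 2, F→slot 1, H skipped, B skipped, C skipped, E skipped, G skipped, D skipped.
Slots: [1:F] [2:A]
2 of 8 scheduled.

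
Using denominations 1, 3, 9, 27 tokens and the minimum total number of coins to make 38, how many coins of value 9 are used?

1

38 = 1×27 + 1×9 + 2×1
Count of 9: 1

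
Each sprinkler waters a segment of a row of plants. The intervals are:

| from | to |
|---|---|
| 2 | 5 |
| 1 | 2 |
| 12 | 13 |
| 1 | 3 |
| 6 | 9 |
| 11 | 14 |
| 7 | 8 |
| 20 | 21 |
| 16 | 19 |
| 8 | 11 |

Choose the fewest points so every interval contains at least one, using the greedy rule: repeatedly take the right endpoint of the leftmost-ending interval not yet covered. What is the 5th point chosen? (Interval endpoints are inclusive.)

21

Sort by right endpoint; whenever an interval is uncovered, place a point at its right end.
Sorted: [1,2] [1,3] [2,5] [7,8] [6,9] [8,11] [12,13] [11,14] [16,19] [20,21]
{[1,2],[1,3],[2,5]} hit by 2; {[7,8],[6,9],[8,11]} hit by 8; {[12,13],[11,14]} hit by 13; {[16,19]} hit by 19; {[20,21]} hit by 21.
Points: 2, 8, 13, 19, 21 (5 total).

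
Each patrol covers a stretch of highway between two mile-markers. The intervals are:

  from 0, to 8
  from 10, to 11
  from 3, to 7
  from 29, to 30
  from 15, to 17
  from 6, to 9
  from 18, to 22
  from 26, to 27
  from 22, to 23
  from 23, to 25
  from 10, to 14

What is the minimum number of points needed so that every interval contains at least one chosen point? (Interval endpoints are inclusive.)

7

Sort by right endpoint; whenever an interval is uncovered, place a point at its right end.
Sorted: [3,7] [0,8] [6,9] [10,11] [10,14] [15,17] [18,22] [22,23] [23,25] [26,27] [29,30]
{[3,7],[0,8],[6,9]} hit by 7; {[10,11],[10,14]} hit by 11; {[15,17]} hit by 17; {[18,22],[22,23]} hit by 22; {[23,25]} hit by 25; {[26,27]} hit by 27; {[29,30]} hit by 30.
Points: 7, 11, 17, 22, 25, 27, 30 (7 total).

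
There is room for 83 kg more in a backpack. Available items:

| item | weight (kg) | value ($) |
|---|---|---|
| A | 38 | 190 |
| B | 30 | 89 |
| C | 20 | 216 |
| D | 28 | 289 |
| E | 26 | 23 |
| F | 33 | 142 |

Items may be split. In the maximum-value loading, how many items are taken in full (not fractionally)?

Order: C (216/20=10.80) > D (289/28=10.32) > A (190/38=5.00) > F (142/33=4.30) > B (89/30=2.97) > E (23/26=0.88)
Fill: take C (20 @ 216) → take D (28 @ 289) → take 35/38 of A → 175.00; 83/83 used.
2 item(s) taken whole; one partial (take 35/38 of A).

2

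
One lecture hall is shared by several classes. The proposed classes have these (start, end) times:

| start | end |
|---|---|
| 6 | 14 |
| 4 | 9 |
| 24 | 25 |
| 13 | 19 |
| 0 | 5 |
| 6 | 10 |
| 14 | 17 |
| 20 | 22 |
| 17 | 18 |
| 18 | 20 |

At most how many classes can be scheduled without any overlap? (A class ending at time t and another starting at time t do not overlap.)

7

Order by finish time; keep every interval that doesn't clash with the previous kept one.
By end time: (0,5), (4,9), (6,10), (6,14), (14,17), (17,18), (13,19), (18,20), (20,22), (24,25).
Pick (0,5); next start ≥ 5 → (6,10); next start ≥ 10 → (14,17); next start ≥ 17 → (17,18); next start ≥ 18 → (18,20); next start ≥ 20 → (20,22); next start ≥ 22 → (24,25).
Selected 7 classes.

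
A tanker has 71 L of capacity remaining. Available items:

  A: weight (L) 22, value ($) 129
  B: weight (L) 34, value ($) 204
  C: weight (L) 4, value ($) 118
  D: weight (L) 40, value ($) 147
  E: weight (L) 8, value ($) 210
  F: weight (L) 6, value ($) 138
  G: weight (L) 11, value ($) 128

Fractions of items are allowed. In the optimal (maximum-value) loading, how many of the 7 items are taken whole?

Greedy by value/weight ratio, highest first.
Order: C (118/4=29.50) > E (210/8=26.25) > F (138/6=23.00) > G (128/11=11.64) > B (204/34=6.00) > A (129/22=5.86) > D (147/40=3.67)
Fill: take C (4 @ 118) → take E (8 @ 210) → take F (6 @ 138) → take G (11 @ 128) → take B (34 @ 204) → take 8/22 of A → 46.91; 71/71 used.
5 item(s) taken whole; one partial (take 8/22 of A).

5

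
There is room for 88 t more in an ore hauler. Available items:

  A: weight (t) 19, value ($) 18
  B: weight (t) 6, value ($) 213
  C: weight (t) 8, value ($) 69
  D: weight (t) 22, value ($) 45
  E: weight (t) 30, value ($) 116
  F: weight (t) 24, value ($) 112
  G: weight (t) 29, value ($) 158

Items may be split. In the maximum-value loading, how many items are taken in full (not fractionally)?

Order: B (213/6=35.50) > C (69/8=8.62) > G (158/29=5.45) > F (112/24=4.67) > E (116/30=3.87) > D (45/22=2.05) > A (18/19=0.95)
Fill: take B (6 @ 213) → take C (8 @ 69) → take G (29 @ 158) → take F (24 @ 112) → take 21/30 of E → 81.20; 88/88 used.
4 item(s) taken whole; one partial (take 21/30 of E).

4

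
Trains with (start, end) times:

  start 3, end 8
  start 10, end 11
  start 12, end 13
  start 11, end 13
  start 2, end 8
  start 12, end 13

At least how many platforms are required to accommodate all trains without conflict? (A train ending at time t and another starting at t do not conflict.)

Events (time:±→running): 2:+→1 3:+→2 8:-→1 8:-→0 10:+→1 11:-→0 11:+→1 12:+→2 12:+→3 … peak 3.

3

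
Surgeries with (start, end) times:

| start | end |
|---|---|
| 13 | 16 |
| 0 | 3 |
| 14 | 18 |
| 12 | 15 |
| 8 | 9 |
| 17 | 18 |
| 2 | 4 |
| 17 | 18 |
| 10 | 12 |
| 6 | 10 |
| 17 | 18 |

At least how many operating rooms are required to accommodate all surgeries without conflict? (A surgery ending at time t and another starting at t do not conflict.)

4

starts: [0, 2, 6, 8, 10, 12, 13, 14, 17, 17, 17]
ends:   [3, 4, 9, 10, 12, 15, 16, 18, 18, 18, 18]
s0→1 s2→2 e3→1 e4→0 s6→1 s8→2 e9→1 e10→0 s10→1 e12→0 s12→1 s13→2 s14→3 e15→2 e16→1 s17→2 s17→3 s17→4  — peak 4.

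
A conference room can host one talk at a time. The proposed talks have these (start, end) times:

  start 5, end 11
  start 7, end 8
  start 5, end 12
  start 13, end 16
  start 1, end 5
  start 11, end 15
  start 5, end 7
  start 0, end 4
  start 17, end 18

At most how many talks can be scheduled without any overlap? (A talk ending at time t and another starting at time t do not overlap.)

Greedy by earliest finish: after sorting by end time, pick each interval compatible with the last pick.
By end time: (0,4), (1,5), (5,7), (7,8), (5,11), (5,12), (11,15), (13,16), (17,18).
Pick (0,4); next start ≥ 4 → (5,7); next start ≥ 7 → (7,8); next start ≥ 8 → (11,15); next start ≥ 15 → (17,18).
Selected 5 talks.

5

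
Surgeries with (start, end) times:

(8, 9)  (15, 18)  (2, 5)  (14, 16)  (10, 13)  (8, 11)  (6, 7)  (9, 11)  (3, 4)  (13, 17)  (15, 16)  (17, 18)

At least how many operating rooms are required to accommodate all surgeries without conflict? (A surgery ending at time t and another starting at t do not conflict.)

4

The answer is the maximum number of intervals overlapping at any instant.
starts: [2, 3, 6, 8, 8, 9, 10, 13, 14, 15, 15, 17]
ends:   [4, 5, 7, 9, 11, 11, 13, 16, 16, 17, 18, 18]
s2→1 s3→2 e4→1 e5→0 s6→1 e7→0 s8→1 s8→2 e9→1 s9→2 s10→3 e11→2 e11→1 e13→0 s13→1 s14→2 s15→3 s15→4  — peak 4.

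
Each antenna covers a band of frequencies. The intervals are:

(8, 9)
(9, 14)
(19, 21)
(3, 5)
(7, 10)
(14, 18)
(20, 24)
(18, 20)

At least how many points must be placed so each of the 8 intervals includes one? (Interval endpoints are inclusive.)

4

Process intervals by earliest right end; each time one isn't hit yet, stab at its right endpoint.
By right end: [3,5]  [8,9]  [7,10]  [9,14]  [14,18]  [18,20]  [19,21]  [20,24]
[3,5] uncovered → point at 5; [8,9] uncovered → point at 9; [14,18] uncovered → point at 18; [19,21] uncovered → point at 21.
Points: 5, 9, 18, 21 (4 total).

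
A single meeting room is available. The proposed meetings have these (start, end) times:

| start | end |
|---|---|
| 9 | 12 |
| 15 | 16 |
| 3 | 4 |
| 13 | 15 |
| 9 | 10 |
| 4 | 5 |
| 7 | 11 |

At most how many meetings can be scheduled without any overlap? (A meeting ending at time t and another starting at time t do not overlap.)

5

Sort by end time and greedily take each interval whose start is ≥ the last chosen end.
Sorted by end: (3,4)  (4,5)  (9,10)  (7,11)  (9,12)  (13,15)  (15,16)
take (3,4); take (4,5); take (9,10); take (13,15); take (15,16).
Selected 5 meetings.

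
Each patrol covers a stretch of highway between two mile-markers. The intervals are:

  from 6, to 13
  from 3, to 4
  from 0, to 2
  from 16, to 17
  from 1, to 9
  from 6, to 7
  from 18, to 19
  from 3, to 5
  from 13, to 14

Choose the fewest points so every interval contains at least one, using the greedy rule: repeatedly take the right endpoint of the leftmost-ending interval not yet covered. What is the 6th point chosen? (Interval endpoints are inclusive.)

19

Sort by right endpoint; whenever an interval is uncovered, place a point at its right end.
Sorted: [0,2] [3,4] [3,5] [6,7] [1,9] [6,13] [13,14] [16,17] [18,19]
{[0,2]} hit by 2; {[3,4],[3,5]} hit by 4; {[6,7],[1,9],[6,13]} hit by 7; {[13,14]} hit by 14; {[16,17]} hit by 17; {[18,19]} hit by 19.
Points: 2, 4, 7, 14, 17, 19 (6 total).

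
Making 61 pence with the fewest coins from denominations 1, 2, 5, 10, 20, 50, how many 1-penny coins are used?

61 − 1×50→11 − 1×10→1 − 1×1→0
Count of 1: 1

1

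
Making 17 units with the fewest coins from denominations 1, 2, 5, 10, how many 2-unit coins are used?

1

17 − 1×10→7 − 1×5→2 − 1×2→0
Count of 2: 1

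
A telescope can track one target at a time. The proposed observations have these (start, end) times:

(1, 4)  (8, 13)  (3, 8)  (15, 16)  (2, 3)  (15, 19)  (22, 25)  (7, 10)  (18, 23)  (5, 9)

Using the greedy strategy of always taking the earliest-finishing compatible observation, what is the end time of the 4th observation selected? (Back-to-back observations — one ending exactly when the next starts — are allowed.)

Sort by end time and greedily take each interval whose start is ≥ the last chosen end.
By end time: (2,3), (1,4), (3,8), (5,9), (7,10), (8,13), (15,16), (15,19), (18,23), (22,25).
Pick (2,3); next start ≥ 3 → (3,8); next start ≥ 8 → (8,13); next start ≥ 13 → (15,16); next start ≥ 16 → (18,23).
Selected: (2,3) (3,8) (8,13) (15,16) (18,23)

16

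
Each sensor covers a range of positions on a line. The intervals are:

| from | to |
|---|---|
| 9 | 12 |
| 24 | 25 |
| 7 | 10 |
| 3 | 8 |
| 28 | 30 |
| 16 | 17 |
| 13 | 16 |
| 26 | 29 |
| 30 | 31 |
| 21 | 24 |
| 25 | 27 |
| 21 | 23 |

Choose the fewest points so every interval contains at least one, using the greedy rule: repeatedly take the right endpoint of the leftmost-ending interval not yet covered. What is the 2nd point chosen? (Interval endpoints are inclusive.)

12

Process intervals by earliest right end; each time one isn't hit yet, stab at its right endpoint.
Sorted: [3,8] [7,10] [9,12] [13,16] [16,17] [21,23] [21,24] [24,25] [25,27] [26,29] [28,30] [30,31]
{[3,8],[7,10]} hit by 8; {[9,12]} hit by 12; {[13,16],[16,17]} hit by 16; {[21,23],[21,24]} hit by 23; {[24,25],[25,27]} hit by 25; {[26,29],[28,30]} hit by 29; {[30,31]} hit by 31.
Points: 8, 12, 16, 23, 25, 29, 31 (7 total).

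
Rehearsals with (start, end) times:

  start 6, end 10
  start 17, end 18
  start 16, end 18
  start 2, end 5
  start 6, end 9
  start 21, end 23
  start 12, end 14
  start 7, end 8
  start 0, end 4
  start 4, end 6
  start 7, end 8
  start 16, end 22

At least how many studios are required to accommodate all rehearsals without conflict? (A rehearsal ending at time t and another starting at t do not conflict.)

4

starts: [0, 2, 4, 6, 6, 7, 7, 12, 16, 16, 17, 21]
ends:   [4, 5, 6, 8, 8, 9, 10, 14, 18, 18, 22, 23]
s0→1 s2→2 e4→1 s4→2 e5→1 e6→0 s6→1 s6→2 s7→3 s7→4  — peak 4.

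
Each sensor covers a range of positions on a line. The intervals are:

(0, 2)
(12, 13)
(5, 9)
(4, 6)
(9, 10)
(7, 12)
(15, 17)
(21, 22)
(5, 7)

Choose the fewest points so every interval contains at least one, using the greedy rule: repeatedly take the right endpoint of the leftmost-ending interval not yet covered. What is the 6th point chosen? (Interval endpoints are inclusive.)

Sorted: [0,2] [4,6] [5,7] [5,9] [9,10] [7,12] [12,13] [15,17] [21,22]
{[0,2]} hit by 2; {[4,6],[5,7],[5,9]} hit by 6; {[9,10],[7,12]} hit by 10; {[12,13]} hit by 13; {[15,17]} hit by 17; {[21,22]} hit by 22.
Points: 2, 6, 10, 13, 17, 22 (6 total).

22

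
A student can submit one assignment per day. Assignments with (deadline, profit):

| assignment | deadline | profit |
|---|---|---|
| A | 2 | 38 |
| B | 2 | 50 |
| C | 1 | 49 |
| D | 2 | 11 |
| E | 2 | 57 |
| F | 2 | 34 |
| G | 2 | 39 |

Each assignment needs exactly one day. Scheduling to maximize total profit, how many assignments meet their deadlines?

Take jobs in profit order; each goes to the latest open slot no later than its deadline.
By profit: E(d2,57), B(d2,50), C(d1,49), G(d2,39), A(d2,38), F(d2,34), D(d2,11)
E→slot 2; B→slot 1; C skipped; G skipped; A skipped; F skipped; D skipped.
2 of 7 scheduled.

2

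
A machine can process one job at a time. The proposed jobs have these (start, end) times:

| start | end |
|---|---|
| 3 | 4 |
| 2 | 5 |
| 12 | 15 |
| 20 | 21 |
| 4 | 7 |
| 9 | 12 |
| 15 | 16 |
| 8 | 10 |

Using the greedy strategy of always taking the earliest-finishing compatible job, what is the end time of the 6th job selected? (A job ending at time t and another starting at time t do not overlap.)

Order by finish time; keep every interval that doesn't clash with the previous kept one.
By end time: (3,4), (2,5), (4,7), (8,10), (9,12), (12,15), (15,16), (20,21).
Pick (3,4); next start ≥ 4 → (4,7); next start ≥ 7 → (8,10); next start ≥ 10 → (12,15); next start ≥ 15 → (15,16); next start ≥ 16 → (20,21).
Selected: (3,4) (4,7) (8,10) (12,15) (15,16) (20,21)

21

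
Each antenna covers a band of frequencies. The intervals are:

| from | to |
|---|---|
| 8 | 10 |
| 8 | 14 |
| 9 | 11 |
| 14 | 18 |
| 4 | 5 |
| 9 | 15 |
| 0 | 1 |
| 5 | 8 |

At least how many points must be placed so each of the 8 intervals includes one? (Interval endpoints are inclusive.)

4

By right end: [0,1]  [4,5]  [5,8]  [8,10]  [9,11]  [8,14]  [9,15]  [14,18]
[0,1] uncovered → point at 1; [4,5] uncovered → point at 5; [8,10] uncovered → point at 10; [14,18] uncovered → point at 18.
Points: 1, 5, 10, 18 (4 total).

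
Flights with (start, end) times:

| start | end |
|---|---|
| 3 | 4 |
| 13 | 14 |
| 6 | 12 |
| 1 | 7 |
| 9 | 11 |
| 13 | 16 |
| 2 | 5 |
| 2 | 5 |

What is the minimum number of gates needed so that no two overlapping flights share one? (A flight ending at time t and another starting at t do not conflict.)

4

Events (time:±→running): 1:+→1 2:+→2 2:+→3 3:+→4 … peak 4.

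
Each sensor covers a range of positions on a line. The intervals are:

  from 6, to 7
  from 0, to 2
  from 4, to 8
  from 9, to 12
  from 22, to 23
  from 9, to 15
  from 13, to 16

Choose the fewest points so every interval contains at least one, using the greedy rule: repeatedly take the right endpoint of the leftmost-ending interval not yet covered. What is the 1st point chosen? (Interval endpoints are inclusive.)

2

Sorted: [0,2] [6,7] [4,8] [9,12] [9,15] [13,16] [22,23]
{[0,2]} hit by 2; {[6,7],[4,8]} hit by 7; {[9,12],[9,15]} hit by 12; {[13,16]} hit by 16; {[22,23]} hit by 23.
Points: 2, 7, 12, 16, 23 (5 total).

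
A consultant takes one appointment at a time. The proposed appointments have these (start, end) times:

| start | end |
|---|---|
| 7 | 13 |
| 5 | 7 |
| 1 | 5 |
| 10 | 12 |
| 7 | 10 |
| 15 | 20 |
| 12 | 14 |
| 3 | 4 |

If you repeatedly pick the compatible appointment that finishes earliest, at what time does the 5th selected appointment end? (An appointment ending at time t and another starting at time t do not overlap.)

Order by finish time; keep every interval that doesn't clash with the previous kept one.
By end time: (3,4), (1,5), (5,7), (7,10), (10,12), (7,13), (12,14), (15,20).
Pick (3,4); next start ≥ 4 → (5,7); next start ≥ 7 → (7,10); next start ≥ 10 → (10,12); next start ≥ 12 → (12,14); next start ≥ 14 → (15,20).
Selected: (3,4) (5,7) (7,10) (10,12) (12,14) (15,20)

14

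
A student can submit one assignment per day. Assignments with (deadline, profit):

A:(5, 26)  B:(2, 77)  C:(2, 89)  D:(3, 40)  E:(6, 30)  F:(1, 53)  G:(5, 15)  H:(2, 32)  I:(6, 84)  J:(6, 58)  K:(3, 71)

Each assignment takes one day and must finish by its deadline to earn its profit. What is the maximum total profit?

Sort by profit descending; place each in the latest free slot ≤ its deadline.
By profit: C(d2,89), I(d6,84), B(d2,77), K(d3,71), J(d6,58), F(d1,53), D(d3,40), H(d2,32), E(d6,30), A(d5,26), G(d5,15)
C→slot 2; I→slot 6; B→slot 1; K→slot 3; J→slot 5; F skipped; D skipped; H skipped; E→slot 4; A skipped; G skipped.
Profit = 77 + 89 + 71 + 30 + 58 + 84 = 409

409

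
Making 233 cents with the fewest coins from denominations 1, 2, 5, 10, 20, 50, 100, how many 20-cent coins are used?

1

Use the largest denomination that fits, subtract, and repeat.
233 = 2×100 + 1×20 + 1×10 + 1×2 + 1×1
Count of 20: 1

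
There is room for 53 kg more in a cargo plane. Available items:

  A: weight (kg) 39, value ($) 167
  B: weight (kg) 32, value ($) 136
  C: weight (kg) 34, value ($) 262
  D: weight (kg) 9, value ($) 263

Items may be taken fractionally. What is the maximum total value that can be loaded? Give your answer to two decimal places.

Greedy by value/weight ratio, highest first.
Ratios (sorted): D 29.22, C 7.71, A 4.28, B 4.25
take D (9 @ 263); take C (34 @ 262); take 10/39 of A → 42.82. Capacity used 53/53.
Total value = 567.82

567.82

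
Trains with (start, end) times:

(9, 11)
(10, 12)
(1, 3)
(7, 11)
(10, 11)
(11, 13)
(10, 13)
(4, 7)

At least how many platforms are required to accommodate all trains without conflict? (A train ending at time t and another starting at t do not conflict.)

The answer is the maximum number of intervals overlapping at any instant.
Events (time:±→running): 1:+→1 3:-→0 4:+→1 7:-→0 7:+→1 9:+→2 10:+→3 10:+→4 10:+→5 … peak 5.

5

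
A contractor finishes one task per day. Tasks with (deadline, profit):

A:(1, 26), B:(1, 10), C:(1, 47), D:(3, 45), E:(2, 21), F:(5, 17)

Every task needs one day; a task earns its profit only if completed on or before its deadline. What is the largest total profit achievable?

130

By profit: C(d1,47), D(d3,45), A(d1,26), E(d2,21), F(d5,17), B(d1,10)
C→slot 1; D→slot 3; A skipped; E→slot 2; F→slot 5; B skipped.
Profit = 47 + 21 + 45 + 17 = 130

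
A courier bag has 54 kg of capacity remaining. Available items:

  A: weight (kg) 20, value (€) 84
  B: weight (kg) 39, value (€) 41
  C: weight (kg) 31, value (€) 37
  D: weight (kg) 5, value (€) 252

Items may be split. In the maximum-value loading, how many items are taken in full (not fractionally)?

Ratios (sorted): D 50.40, A 4.20, C 1.19, B 1.05
take D (5 @ 252); take A (20 @ 84); take 29/31 of C → 34.61. Capacity used 54/54.
2 item(s) taken whole; one partial (take 29/31 of C).

2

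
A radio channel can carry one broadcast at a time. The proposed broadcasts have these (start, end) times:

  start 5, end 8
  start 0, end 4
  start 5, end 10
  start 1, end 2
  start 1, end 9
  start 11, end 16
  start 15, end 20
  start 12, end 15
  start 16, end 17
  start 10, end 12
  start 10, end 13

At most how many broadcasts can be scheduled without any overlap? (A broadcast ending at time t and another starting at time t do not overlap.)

Order by finish time; keep every interval that doesn't clash with the previous kept one.
Sorted by end: (1,2)  (0,4)  (5,8)  (1,9)  (5,10)  (10,12)  (10,13)  (12,15)  (11,16)  (16,17)  (15,20)
take (1,2); take (5,8); take (10,12); take (12,15); take (16,17).
Selected 5 broadcasts.

5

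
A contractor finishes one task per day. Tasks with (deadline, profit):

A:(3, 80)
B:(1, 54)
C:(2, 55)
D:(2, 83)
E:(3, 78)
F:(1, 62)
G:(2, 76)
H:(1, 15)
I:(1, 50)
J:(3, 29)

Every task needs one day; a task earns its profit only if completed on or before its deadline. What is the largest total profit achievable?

Take jobs in profit order; each goes to the latest open slot no later than its deadline.
By profit: D(d2,83), A(d3,80), E(d3,78), G(d2,76), F(d1,62), C(d2,55), B(d1,54), I(d1,50), J(d3,29), H(d1,15)
D→slot 2; A→slot 3; E→slot 1; G skipped; F skipped; C skipped; B skipped; I skipped; J skipped; H skipped.
Profit = 78 + 83 + 80 = 241

241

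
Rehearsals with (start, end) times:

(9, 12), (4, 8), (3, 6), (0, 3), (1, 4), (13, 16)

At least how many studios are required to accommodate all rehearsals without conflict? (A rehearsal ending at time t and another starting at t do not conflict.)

2

starts: [0, 1, 3, 4, 9, 13]
ends:   [3, 4, 6, 8, 12, 16]
s0→1 s1→2  — peak 2.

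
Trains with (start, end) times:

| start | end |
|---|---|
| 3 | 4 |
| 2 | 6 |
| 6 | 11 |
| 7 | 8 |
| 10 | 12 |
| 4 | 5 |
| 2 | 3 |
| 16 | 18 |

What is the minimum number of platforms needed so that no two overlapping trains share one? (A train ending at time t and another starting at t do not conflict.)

2

The answer is the maximum number of intervals overlapping at any instant.
starts: [2, 2, 3, 4, 6, 7, 10, 16]
ends:   [3, 4, 5, 6, 8, 11, 12, 18]
s2→1 s2→2  — peak 2.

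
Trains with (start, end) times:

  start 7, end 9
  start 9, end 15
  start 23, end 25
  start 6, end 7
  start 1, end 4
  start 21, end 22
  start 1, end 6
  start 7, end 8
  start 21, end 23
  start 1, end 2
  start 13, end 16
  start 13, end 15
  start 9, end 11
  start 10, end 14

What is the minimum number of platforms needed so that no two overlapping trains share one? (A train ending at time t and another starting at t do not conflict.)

4

Events (time:±→running): 1:+→1 1:+→2 1:+→3 2:-→2 4:-→1 6:-→0 6:+→1 7:-→0 7:+→1 7:+→2 8:-→1 9:-→0 9:+→1 9:+→2 10:+→3 11:-→2 13:+→3 13:+→4 … peak 4.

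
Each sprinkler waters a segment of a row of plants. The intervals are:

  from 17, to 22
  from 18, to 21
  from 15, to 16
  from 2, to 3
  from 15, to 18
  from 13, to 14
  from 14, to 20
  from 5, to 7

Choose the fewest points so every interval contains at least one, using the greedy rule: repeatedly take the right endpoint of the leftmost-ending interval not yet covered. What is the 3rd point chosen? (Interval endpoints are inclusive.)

Sorted: [2,3] [5,7] [13,14] [15,16] [15,18] [14,20] [18,21] [17,22]
{[2,3]} hit by 3; {[5,7]} hit by 7; {[13,14]} hit by 14; {[15,16],[15,18],[14,20]} hit by 16; {[18,21],[17,22]} hit by 21.
Points: 3, 7, 14, 16, 21 (5 total).

14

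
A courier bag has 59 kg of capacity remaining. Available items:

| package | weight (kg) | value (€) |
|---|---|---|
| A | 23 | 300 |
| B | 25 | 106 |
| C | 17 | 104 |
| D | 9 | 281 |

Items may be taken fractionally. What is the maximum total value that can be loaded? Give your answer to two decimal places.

727.40

Sort by value per unit weight and fill in that order.
Ratios (sorted): D 31.22, A 13.04, C 6.12, B 4.24
take D (9 @ 281); take A (23 @ 300); take C (17 @ 104); take 10/25 of B → 42.40. Capacity used 59/59.
Total value = 727.40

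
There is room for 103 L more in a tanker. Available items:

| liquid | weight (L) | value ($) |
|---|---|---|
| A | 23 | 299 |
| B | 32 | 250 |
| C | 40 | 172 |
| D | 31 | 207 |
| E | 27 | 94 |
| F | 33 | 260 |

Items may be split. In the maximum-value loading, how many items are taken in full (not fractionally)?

3

Greedy by value/weight ratio, highest first.
Ratios (sorted): A 13.00, F 7.88, B 7.81, D 6.68, C 4.30, E 3.48
take A (23 @ 299); take F (33 @ 260); take B (32 @ 250); take 15/31 of D → 100.16. Capacity used 103/103.
3 item(s) taken whole; one partial (take 15/31 of D).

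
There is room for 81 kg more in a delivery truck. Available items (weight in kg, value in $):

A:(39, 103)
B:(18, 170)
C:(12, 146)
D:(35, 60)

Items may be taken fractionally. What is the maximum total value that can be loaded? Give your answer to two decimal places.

Greedy by value/weight ratio, highest first.
Order: C (146/12=12.17) > B (170/18=9.44) > A (103/39=2.64) > D (60/35=1.71)
Fill: take C (12 @ 146) → take B (18 @ 170) → take A (39 @ 103) → take 12/35 of D → 20.57; 81/81 used.
Total value = 439.57

439.57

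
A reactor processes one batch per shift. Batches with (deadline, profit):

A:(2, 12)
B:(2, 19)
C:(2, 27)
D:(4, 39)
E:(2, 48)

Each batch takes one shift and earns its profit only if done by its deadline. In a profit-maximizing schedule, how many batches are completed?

Sort by profit descending; place each in the latest free slot ≤ its deadline.
Profit order: E=48 D=39 C=27 B=19 A=12
Assign: E→slot 2, D→slot 4, C→slot 1, B skipped, A skipped.
Slots: [1:C] [2:E] [4:D]
3 of 5 scheduled.

3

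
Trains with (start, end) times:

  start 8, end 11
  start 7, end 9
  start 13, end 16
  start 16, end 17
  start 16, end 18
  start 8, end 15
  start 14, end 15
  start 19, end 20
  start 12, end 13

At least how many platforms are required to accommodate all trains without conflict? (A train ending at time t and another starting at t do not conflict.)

The answer is the maximum number of intervals overlapping at any instant.
starts: [7, 8, 8, 12, 13, 14, 16, 16, 19]
ends:   [9, 11, 13, 15, 15, 16, 17, 18, 20]
s7→1 s8→2 s8→3  — peak 3.

3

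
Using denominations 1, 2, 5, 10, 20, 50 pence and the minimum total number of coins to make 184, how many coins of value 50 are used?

3

Use the largest denomination that fits, subtract, and repeat.
184 − 3×50→34 − 1×20→14 − 1×10→4 − 2×2→0
Count of 50: 3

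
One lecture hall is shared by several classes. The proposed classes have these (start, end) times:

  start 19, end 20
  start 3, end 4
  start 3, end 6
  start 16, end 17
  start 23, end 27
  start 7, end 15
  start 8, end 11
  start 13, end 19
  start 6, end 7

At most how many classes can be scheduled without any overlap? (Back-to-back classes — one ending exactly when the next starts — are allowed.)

Greedy by earliest finish: after sorting by end time, pick each interval compatible with the last pick.
Sorted by end: (3,4)  (3,6)  (6,7)  (8,11)  (7,15)  (16,17)  (13,19)  (19,20)  (23,27)
take (3,4); take (6,7); take (8,11); skip (7,15); take (16,17); skip (13,19); take (19,20); take (23,27).
Selected 6 classes.

6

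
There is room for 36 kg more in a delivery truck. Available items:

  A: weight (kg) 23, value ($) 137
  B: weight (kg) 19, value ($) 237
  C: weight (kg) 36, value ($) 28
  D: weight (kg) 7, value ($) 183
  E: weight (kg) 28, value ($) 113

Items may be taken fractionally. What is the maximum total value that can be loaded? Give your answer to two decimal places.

Greedy by value/weight ratio, highest first.
Order: D (183/7=26.14) > B (237/19=12.47) > A (137/23=5.96) > E (113/28=4.04) > C (28/36=0.78)
Fill: take D (7 @ 183) → take B (19 @ 237) → take 10/23 of A → 59.57; 36/36 used.
Total value = 479.57

479.57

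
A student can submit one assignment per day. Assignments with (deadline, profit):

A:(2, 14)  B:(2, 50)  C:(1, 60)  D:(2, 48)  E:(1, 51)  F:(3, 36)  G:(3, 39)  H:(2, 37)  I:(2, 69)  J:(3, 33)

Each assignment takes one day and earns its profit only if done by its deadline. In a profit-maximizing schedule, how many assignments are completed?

3

Take jobs in profit order; each goes to the latest open slot no later than its deadline.
By profit: I(d2,69), C(d1,60), E(d1,51), B(d2,50), D(d2,48), G(d3,39), H(d2,37), F(d3,36), J(d3,33), A(d2,14)
I→slot 2; C→slot 1; E skipped; B skipped; D skipped; G→slot 3; H skipped; F skipped; J skipped; A skipped.
3 of 10 scheduled.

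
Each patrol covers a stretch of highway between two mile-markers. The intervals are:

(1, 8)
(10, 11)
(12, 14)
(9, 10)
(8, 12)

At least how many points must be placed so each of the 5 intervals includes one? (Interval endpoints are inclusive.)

Sorted: [1,8] [9,10] [10,11] [8,12] [12,14]
{[1,8]} hit by 8; {[9,10],[10,11],[8,12]} hit by 10; {[12,14]} hit by 14.
Points: 8, 10, 14 (3 total).

3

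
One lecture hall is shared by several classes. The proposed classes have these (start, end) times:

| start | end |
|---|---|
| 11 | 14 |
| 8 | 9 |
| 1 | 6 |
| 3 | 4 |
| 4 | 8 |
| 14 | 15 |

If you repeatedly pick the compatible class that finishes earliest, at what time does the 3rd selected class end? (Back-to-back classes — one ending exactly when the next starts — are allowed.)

9

Greedy by earliest finish: after sorting by end time, pick each interval compatible with the last pick.
By end time: (3,4), (1,6), (4,8), (8,9), (11,14), (14,15).
Pick (3,4); next start ≥ 4 → (4,8); next start ≥ 8 → (8,9); next start ≥ 9 → (11,14); next start ≥ 14 → (14,15).
Selected: (3,4) (4,8) (8,9) (11,14) (14,15)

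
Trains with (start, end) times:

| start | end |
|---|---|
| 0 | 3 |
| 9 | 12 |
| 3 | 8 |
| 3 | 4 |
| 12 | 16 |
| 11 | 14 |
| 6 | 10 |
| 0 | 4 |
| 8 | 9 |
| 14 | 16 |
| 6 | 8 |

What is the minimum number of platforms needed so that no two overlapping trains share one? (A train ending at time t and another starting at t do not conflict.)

3

Count concurrent intervals with a sweep; the peak is the room count.
Events (time:±→running): 0:+→1 0:+→2 3:-→1 3:+→2 3:+→3 … peak 3.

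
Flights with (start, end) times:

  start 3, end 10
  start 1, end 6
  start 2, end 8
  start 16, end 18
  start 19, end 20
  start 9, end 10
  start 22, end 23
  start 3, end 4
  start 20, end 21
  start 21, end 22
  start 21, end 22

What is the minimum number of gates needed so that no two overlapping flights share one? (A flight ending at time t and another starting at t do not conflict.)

The answer is the maximum number of intervals overlapping at any instant.
starts: [1, 2, 3, 3, 9, 16, 19, 20, 21, 21, 22]
ends:   [4, 6, 8, 10, 10, 18, 20, 21, 22, 22, 23]
s1→1 s2→2 s3→3 s3→4  — peak 4.

4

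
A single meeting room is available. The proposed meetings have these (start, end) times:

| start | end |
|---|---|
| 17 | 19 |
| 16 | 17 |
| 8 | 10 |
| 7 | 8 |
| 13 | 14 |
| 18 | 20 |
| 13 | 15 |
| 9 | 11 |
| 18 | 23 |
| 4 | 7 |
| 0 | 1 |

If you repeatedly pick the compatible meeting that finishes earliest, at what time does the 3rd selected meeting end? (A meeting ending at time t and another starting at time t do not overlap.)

8

Sort by end time and greedily take each interval whose start is ≥ the last chosen end.
Sorted by end: (0,1)  (4,7)  (7,8)  (8,10)  (9,11)  (13,14)  (13,15)  (16,17)  (17,19)  (18,20)  (18,23)
take (0,1); take (4,7); take (7,8); take (8,10); take (13,14); take (16,17); take (17,19); skip (18,20).
Selected: (0,1) (4,7) (7,8) (8,10) (13,14) (16,17) (17,19)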